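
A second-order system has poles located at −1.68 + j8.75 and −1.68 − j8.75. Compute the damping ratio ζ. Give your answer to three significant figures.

ζ ≈ 0.189

|pole| = ω_n = √(1.68² + 8.75²) = 8.91 rad/s; ζ = cos θ = σ/ω_n = 0.189.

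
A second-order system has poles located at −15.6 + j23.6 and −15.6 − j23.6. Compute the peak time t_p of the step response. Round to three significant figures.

t_p ≈ 0.133 s

t_p = π/ω_d with ω_d = 23.6 (the imaginary part), so t_p = 0.133 s.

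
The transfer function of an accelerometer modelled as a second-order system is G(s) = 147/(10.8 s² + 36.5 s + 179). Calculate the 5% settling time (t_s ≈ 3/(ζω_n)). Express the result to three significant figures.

Dividing through by 10.8: denominator becomes s² + 3.380 s + 16.57.
So ω_n = √16.57 = 4.07 rad/s and ζ = 3.380/(2·4.07) = 0.415.
t_s ≈ 3/(ζω_n) = 1.78 s.

t_s ≈ 1.78 s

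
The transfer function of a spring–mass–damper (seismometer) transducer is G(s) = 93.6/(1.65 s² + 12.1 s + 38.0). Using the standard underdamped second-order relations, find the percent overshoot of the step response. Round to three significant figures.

Dividing through by 1.65: denominator becomes s² + 7.333 s + 23.03.
So ω_n = √23.03 = 4.80 rad/s and ζ = 7.333/(2·4.80) = 0.764.
%OS = 100 e^{−πζ/√(1−ζ²)} with ζ = 0.764 gives 2.42%.

%OS ≈ 2.42%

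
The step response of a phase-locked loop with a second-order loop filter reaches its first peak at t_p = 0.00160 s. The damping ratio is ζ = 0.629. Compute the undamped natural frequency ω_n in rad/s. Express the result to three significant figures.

ω_n ≈ 2530 rad/s

Peak time t_p = π/ω_d, so ω_d = π/t_p = π/0.00160 = 1960 rad/s.
ω_n = ω_d/√(1−ζ²) = 1960/√0.604 = 2530 rad/s.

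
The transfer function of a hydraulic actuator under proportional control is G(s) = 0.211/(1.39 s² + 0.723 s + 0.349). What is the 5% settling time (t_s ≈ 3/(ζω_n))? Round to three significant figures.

Dividing through by 1.39: denominator becomes s² + 0.5201 s + 0.2511.
So ω_n = √0.2511 = 0.501 rad/s and ζ = 0.5201/(2·0.501) = 0.519.
t_s ≈ 3/(ζω_n) = 11.5 s.

t_s ≈ 11.5 s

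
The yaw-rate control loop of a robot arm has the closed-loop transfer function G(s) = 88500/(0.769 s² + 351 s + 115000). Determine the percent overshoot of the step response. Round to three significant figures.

Dividing through by 0.769: denominator becomes s² + 456.4 s + 149500.
So ω_n = √149500 = 387 rad/s and ζ = 456.4/(2·387) = 0.590.
%OS = 100 e^{−πζ/√(1−ζ²)} with ζ = 0.590 gives 10.1%.

%OS ≈ 10.1%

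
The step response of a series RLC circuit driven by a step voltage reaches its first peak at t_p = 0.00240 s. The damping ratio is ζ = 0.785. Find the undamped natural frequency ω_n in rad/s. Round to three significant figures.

Peak time t_p = π/ω_d, so ω_d = π/t_p = π/0.00240 = 1310 rad/s.
ω_n = ω_d/√(1−ζ²) = 1310/√0.384 = 2110 rad/s.

ω_n ≈ 2110 rad/s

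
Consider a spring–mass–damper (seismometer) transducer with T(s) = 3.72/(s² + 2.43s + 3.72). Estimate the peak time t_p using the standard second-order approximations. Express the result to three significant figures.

t_p ≈ 2.10 s

Matching coefficients with s² + 2ζω_n s + ω_n² gives ω_n² = 3.72 ⇒ ω_n = 1.93 rad/s, and ζ = 2.43/(2ω_n) = 0.630.
ω_d = 1.93·√(1 − 0.630²) = 1.50 rad/s. Then t_p = π/ω_d = 2.10 s.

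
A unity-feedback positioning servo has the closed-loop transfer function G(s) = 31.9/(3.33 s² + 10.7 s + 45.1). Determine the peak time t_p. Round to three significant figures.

t_p ≈ 0.949 s

Dividing through by 3.33: denominator becomes s² + 3.213 s + 13.54.
So ω_n = √13.54 = 3.68 rad/s and ζ = 3.213/(2·3.68) = 0.437.
ω_d = ω_n√(1−ζ²) = 3.31 rad/s. t_p = π/ω_d = 0.949 s.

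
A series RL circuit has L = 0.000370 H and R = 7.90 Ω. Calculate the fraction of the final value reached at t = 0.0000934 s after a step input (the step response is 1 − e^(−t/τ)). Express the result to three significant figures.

τ = L/R = 0.000370/7.90 = 0.0000468 s.
y(t)/y_∞ = 1 − e^(−t/τ) = 1 − e^(−0.0000934/0.0000468) = 1 − e^(−1.99) = 0.864.

y/y_∞ ≈ 0.864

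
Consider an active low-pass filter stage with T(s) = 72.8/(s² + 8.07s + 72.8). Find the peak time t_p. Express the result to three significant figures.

t_p ≈ 0.418 s

Matching coefficients with s² + 2ζω_n s + ω_n² gives ω_n² = 72.8 ⇒ ω_n = 8.53 rad/s, and ζ = 8.07/(2ω_n) = 0.473.
ω_d = 8.53·√(1 − 0.473²) = 7.52 rad/s. Then t_p = π/ω_d = 0.418 s.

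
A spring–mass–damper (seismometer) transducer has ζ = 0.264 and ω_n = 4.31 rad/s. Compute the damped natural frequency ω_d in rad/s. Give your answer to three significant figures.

ω_d ≈ 4.16 rad/s

ω_d = ω_n√(1−ζ²) = 4.31·√0.930 = 4.16 rad/s.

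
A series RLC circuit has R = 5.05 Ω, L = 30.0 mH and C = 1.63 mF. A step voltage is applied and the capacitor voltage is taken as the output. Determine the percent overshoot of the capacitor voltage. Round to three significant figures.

%OS ≈ 10.2%

For a series RLC circuit (capacitor voltage as output), ω_n = 1/√(LC) = 1/√(30.0 mH · 1.63 mF) = 143 rad/s.
ζ = (R/2)·√(C/L) = (5.05/2)·√(1.63 mF/30.0 mH) = 0.589.
%OS = 100 e^{−πζ/√(1−ζ²)} with ζ = 0.589 gives 10.2%.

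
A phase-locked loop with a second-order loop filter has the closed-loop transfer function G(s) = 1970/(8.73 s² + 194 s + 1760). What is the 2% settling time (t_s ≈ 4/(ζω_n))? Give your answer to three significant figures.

Dividing through by 8.73: denominator becomes s² + 22.22 s + 201.6.
So ω_n = √201.6 = 14.2 rad/s and ζ = 22.22/(2·14.2) = 0.783.
t_s ≈ 4/(ζω_n) = 0.360 s.

t_s ≈ 0.360 s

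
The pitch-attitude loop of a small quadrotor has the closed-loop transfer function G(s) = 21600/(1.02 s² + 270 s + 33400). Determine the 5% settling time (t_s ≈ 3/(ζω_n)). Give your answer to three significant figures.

Dividing through by 1.02: denominator becomes s² + 264.7 s + 32750.
So ω_n = √32750 = 181 rad/s and ζ = 264.7/(2·181) = 0.731.
t_s ≈ 3/(ζω_n) = 0.0227 s.

t_s ≈ 0.0227 s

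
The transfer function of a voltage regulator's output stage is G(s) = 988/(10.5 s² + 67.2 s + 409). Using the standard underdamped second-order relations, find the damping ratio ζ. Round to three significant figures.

Dividing through by 10.5: denominator becomes s² + 6.400 s + 38.95.
So ω_n = √38.95 = 6.24 rad/s and ζ = 6.400/(2·6.24) = 0.513.

ζ ≈ 0.513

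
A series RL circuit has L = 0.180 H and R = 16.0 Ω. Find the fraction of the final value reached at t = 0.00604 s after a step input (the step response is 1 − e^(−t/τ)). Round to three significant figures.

y/y_∞ ≈ 0.415

τ = L/R = 0.180/16.0 = 0.0112 s.
y(t)/y_∞ = 1 − e^(−t/τ) = 1 − e^(−0.00604/0.0112) = 1 − e^(−0.537) = 0.415.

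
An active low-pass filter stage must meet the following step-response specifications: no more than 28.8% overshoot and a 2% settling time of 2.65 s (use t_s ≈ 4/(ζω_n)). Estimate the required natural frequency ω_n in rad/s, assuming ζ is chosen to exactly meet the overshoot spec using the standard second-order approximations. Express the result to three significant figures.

Inverting the overshoot relation: ζ = |ln 0.288|/√(π² + ln²0.288) = 0.368.
From t_s ≈ 4/(ζω_n): ω_n = 4/(ζ·t_s) = 4/(0.368·2.65) = 4.10 rad/s.

ω_n ≈ 4.10 rad/s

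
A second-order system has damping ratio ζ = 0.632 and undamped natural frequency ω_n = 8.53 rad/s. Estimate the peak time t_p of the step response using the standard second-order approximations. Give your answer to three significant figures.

The damped frequency is ω_d = ω_n√(1−ζ²) = 8.53·√(1−0.399) = 6.61 rad/s.
Peak time t_p = π/ω_d = π/6.61 = 0.475 s.

t_p ≈ 0.475 s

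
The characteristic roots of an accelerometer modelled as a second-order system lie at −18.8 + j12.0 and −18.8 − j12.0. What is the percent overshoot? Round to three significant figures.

With σ = 18.8, ω_d = 12.0: ω_n = √(σ²+ω_d²) = 22.3 rad/s, ζ = σ/ω_n = 0.843.
%OS = 100·exp(−πζ/√(1−ζ²)) = 0.729%.

%OS ≈ 0.729%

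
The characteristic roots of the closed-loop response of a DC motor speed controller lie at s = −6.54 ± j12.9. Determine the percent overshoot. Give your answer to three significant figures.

%OS ≈ 20.3%

The poles are at −σ ± jω_d with σ = 6.54 and ω_d = 12.9, so ω_n = √(σ²+ω_d²) = 14.5 rad/s and ζ = σ/ω_n = 0.452.
%OS = 100 e^{−πζ/√(1−ζ²)} with ζ = 0.452 gives 20.3%.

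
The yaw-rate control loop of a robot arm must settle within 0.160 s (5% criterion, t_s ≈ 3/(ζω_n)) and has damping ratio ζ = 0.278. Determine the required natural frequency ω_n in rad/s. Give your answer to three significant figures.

Rearranging t_s ≈ 3/(ζω_n) gives ω_n = 3/(ζ·t_s) = 3/(0.278 × 0.160) = 67.4 rad/s.

ω_n ≈ 67.4 rad/s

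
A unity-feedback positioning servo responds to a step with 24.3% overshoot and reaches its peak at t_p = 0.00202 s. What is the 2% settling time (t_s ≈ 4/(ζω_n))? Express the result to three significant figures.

From the overshoot, ζ = −ln(OS)/√(π²+ln²(OS)) = 0.411.
From t_p = π/ω_d, ω_d = π/0.00202 = 1560 rad/s, so ω_n = ω_d/√(1−ζ²) = 1710 rad/s.
t_s ≈ 4/(ζω_n) = 4/(0.411·1710) = 0.00571 s.

t_s ≈ 0.00571 s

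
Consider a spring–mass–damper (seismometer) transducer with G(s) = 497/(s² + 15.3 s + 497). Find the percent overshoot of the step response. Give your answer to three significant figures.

%OS ≈ 31.7%

ω_n = √497 = 22.3 rad/s; ζ = 15.3/(2·22.3) = 0.343.
%OS = 100·exp(−πζ/√(1−ζ²)) = 31.7%.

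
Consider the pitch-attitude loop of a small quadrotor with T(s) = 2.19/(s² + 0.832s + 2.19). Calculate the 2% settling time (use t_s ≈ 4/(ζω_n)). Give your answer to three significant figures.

Comparing the denominator to s² + 2ζω_n s + ω_n²: ω_n = √2.19 = 1.48 rad/s, and 2ζω_n = 0.832 so ζ = 0.832/(2·1.48) = 0.281.
t_s ≈ 4/(ζω_n) = 4/(0.281·1.48) = 9.62 s.

t_s ≈ 9.62 s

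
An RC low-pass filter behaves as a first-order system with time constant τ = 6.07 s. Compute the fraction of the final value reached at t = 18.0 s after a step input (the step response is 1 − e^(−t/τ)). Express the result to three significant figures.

y(t)/y_∞ = 1 − e^(−t/τ) = 1 − e^(−18.0/6.07) = 1 − e^(−2.97) = 0.948.

y/y_∞ ≈ 0.948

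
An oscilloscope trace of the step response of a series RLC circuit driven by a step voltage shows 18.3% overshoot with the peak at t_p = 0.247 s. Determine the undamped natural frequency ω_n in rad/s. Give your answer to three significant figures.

ω_n ≈ 14.5 rad/s

The overshoot fixes ζ = −ln(OS)/√(π²+ln²(OS)) = 0.476.
t_p = π/ω_d ⇒ ω_d = 12.7 rad/s; then ω_n = ω_d/√(1−ζ²) = 14.5 rad/s.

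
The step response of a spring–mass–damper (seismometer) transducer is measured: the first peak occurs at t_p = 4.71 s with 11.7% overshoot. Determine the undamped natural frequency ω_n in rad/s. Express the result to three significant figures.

ζ from %OS: ζ = |ln 0.117|/√(π²+ln²0.117) = 0.564.
From t_p = π/ω_d, ω_d = π/4.71 = 0.667 rad/s, so ω_n = ω_d/√(1−ζ²) = 0.808 rad/s.

ω_n ≈ 0.808 rad/s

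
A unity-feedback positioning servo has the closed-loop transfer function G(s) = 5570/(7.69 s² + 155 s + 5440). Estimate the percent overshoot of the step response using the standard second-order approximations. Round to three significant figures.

%OS ≈ 27.6%

Dividing through by 7.69: denominator becomes s² + 20.16 s + 707.4.
So ω_n = √707.4 = 26.6 rad/s and ζ = 20.16/(2·26.6) = 0.379.
%OS = 100·exp(−πζ/√(1−ζ²)) = 27.6%.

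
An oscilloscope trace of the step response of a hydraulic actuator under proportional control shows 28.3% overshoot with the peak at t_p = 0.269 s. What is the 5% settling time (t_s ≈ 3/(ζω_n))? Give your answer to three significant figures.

From the overshoot, ζ = −ln(OS)/√(π²+ln²(OS)) = 0.373.
From t_p = π/ω_d, ω_d = π/0.269 = 11.7 rad/s, so ω_n = ω_d/√(1−ζ²) = 12.6 rad/s.
t_s ≈ 3/(ζω_n) = 3/(0.373·12.6) = 0.639 s.

t_s ≈ 0.639 s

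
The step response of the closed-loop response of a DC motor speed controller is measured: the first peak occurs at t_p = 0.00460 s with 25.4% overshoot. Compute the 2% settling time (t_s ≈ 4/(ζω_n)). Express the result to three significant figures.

t_s ≈ 0.0134 s

From the overshoot, ζ = −ln(OS)/√(π²+ln²(OS)) = 0.400.
From t_p = π/ω_d, ω_d = π/0.00460 = 683 rad/s, so ω_n = ω_d/√(1−ζ²) = 745 rad/s.
t_s ≈ 4/(ζω_n) = 4/(0.400·745) = 0.0134 s.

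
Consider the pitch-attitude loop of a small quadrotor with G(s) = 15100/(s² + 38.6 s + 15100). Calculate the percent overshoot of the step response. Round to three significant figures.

%OS ≈ 60.7%

ω_n = √15100 = 123 rad/s; ζ = 38.6/(2·123) = 0.157.
%OS = 100·exp(−πζ/√(1−ζ²)) = 60.7%.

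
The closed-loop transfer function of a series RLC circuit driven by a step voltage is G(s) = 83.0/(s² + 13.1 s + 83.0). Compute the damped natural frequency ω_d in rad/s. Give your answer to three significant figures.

ω_d ≈ 6.33 rad/s

Matching coefficients with s² + 2ζω_n s + ω_n² gives ω_n² = 83.0 ⇒ ω_n = 9.11 rad/s, and ζ = 13.1/(2ω_n) = 0.719.
ω_d = 9.11·√(1 − 0.719²) = 6.33 rad/s.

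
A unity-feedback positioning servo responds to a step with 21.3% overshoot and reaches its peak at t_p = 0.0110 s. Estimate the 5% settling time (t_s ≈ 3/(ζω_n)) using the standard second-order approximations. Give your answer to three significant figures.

t_s ≈ 0.0213 s

ζ from %OS: ζ = |ln 0.213|/√(π²+ln²0.213) = 0.442.
From t_p = π/ω_d, ω_d = π/0.0110 = 286 rad/s, so ω_n = ω_d/√(1−ζ²) = 318 rad/s.
t_s ≈ 3/(ζω_n) = 3/(0.442·318) = 0.0213 s.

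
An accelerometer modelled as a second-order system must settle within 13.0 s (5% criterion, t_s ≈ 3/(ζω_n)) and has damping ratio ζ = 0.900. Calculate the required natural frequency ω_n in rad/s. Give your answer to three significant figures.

ω_n ≈ 0.256 rad/s

Rearranging t_s ≈ 3/(ζω_n) gives ω_n = 3/(ζ·t_s) = 3/(0.900 × 13.0) = 0.256 rad/s.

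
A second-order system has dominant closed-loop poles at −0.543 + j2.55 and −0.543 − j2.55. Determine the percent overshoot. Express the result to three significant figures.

%OS ≈ 51.2%

The poles are at −σ ± jω_d with σ = 0.543 and ω_d = 2.55, so ω_n = √(σ²+ω_d²) = 2.61 rad/s and ζ = σ/ω_n = 0.208.
Overshoot: exp(−π·0.208/√(1−0.208²)) = 0.512, i.e. 51.2%.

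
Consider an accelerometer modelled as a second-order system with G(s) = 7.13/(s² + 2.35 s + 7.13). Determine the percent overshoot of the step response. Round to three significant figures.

ω_n = √7.13 = 2.67 rad/s; ζ = 2.35/(2·2.67) = 0.440.
%OS = 100·exp(−πζ/√(1−ζ²)) = 21.4%.

%OS ≈ 21.4%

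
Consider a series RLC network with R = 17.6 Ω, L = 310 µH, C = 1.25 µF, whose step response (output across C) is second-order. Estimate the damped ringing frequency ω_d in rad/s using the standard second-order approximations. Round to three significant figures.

ω_d ≈ 42100 rad/s

For a series RLC circuit (capacitor voltage as output), ω_n = 1/√(LC) = 1/√(310 µH · 1.25 µF) = 50800 rad/s.
ζ = (R/2)·√(C/L) = (17.6/2)·√(1.25 µF/310 µH) = 0.559.
ω_d = 50800·√(1 − 0.559²) = 42100 rad/s.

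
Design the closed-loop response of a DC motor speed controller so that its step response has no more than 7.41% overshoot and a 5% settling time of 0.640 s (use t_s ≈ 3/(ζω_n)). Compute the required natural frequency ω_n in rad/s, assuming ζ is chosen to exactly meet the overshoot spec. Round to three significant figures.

ω_n ≈ 7.35 rad/s

ζ = −ln(OS)/√(π² + (ln OS)²). With OS = 0.0741, ln OS = −2.602 and ζ = 2.602/4.079 = 0.638.
Then ω_n = 3/(ζ t_s) = 3/(0.638 × 0.640) = 7.35 rad/s.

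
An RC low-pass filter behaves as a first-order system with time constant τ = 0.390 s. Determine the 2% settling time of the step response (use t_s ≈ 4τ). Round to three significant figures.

t_s ≈ 1.56 s

t_s ≈ 4τ = 1.56 s.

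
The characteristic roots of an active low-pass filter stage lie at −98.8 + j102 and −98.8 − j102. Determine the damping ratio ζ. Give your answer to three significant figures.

The poles are at −σ ± jω_d with σ = 98.8 and ω_d = 102, so ω_n = √(σ²+ω_d²) = 142 rad/s and ζ = σ/ω_n = 0.696.

ζ ≈ 0.696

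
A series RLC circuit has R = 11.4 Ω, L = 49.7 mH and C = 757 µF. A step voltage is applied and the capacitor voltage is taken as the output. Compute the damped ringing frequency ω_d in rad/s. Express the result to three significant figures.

For a series RLC circuit (capacitor voltage as output), ω_n = 1/√(LC) = 1/√(49.7 mH · 757 µF) = 163 rad/s.
ζ = (R/2)·√(C/L) = (11.4/2)·√(757 µF/49.7 mH) = 0.703.
ω_d = 163·√(1 − 0.703²) = 116 rad/s.

ω_d ≈ 116 rad/s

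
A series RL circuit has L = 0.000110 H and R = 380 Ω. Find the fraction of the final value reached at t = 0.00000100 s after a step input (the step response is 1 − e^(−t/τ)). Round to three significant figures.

y/y_∞ ≈ 0.968

τ = L/R = 0.000110/380 = 0.000000289 s.
y(t)/y_∞ = 1 − e^(−t/τ) = 1 − e^(−0.00000100/0.000000289) = 1 − e^(−3.45) = 0.968.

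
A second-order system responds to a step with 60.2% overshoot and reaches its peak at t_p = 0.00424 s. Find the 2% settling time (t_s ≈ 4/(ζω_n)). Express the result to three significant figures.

From the overshoot, ζ = −ln(OS)/√(π²+ln²(OS)) = 0.159.
From t_p = π/ω_d, ω_d = π/0.00424 = 741 rad/s, so ω_n = ω_d/√(1−ζ²) = 751 rad/s.
t_s ≈ 4/(ζω_n) = 4/(0.159·751) = 0.0334 s.

t_s ≈ 0.0334 s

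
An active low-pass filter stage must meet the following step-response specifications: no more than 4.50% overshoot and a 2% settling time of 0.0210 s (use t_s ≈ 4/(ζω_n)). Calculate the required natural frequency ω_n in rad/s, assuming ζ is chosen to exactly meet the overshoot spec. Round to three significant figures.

ζ = −ln(OS)/√(π² + (ln OS)²). With OS = 0.0450, ln OS = −3.101 and ζ = 3.101/4.414 = 0.703.
From t_s ≈ 4/(ζω_n): ω_n = 4/(ζ·t_s) = 4/(0.703·0.0210) = 271 rad/s.

ω_n ≈ 271 rad/s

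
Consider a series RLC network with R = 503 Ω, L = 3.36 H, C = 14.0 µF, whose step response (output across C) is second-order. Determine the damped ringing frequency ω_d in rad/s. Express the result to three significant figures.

ω_d ≈ 125 rad/s

For a series RLC circuit (capacitor voltage as output), ω_n = 1/√(LC) = 1/√(3.36 H · 14.0 µF) = 146 rad/s.
ζ = (R/2)·√(C/L) = (503/2)·√(14.0 µF/3.36 H) = 0.513.
The damped frequency ω_d = ω_n√(1−ζ²) = 125 rad/s.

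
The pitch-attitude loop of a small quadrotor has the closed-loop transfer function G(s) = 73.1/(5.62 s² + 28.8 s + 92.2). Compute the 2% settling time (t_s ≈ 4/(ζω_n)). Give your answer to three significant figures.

Dividing through by 5.62: denominator becomes s² + 5.125 s + 16.41.
So ω_n = √16.41 = 4.05 rad/s and ζ = 5.125/(2·4.05) = 0.633.
t_s ≈ 4/(ζω_n) = 1.56 s.

t_s ≈ 1.56 s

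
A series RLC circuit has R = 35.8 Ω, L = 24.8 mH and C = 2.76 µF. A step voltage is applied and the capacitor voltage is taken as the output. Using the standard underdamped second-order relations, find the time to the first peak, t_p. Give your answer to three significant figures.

For a series RLC circuit (capacitor voltage as output), ω_n = 1/√(LC) = 1/√(24.8 mH · 2.76 µF) = 3820 rad/s.
ζ = (R/2)·√(C/L) = (35.8/2)·√(2.76 µF/24.8 mH) = 0.189.
ω_d = 3820·√(1 − 0.189²) = 3750 rad/s. t_p = π/ω_d = 0.000837 s.

t_p ≈ 0.000837 s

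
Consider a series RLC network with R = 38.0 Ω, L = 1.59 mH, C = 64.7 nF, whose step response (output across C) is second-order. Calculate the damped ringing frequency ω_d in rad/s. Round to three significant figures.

For a series RLC circuit (capacitor voltage as output), ω_n = 1/√(LC) = 1/√(1.59 mH · 64.7 nF) = 98600 rad/s.
ζ = (R/2)·√(C/L) = (38.0/2)·√(64.7 nF/1.59 mH) = 0.121.
ω_d = 98600·√(1 − 0.121²) = 97900 rad/s.

ω_d ≈ 97900 rad/s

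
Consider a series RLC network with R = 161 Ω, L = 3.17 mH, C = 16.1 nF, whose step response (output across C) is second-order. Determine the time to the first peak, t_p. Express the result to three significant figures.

For a series RLC circuit (capacitor voltage as output), ω_n = 1/√(LC) = 1/√(3.17 mH · 16.1 nF) = 140000 rad/s.
ζ = (R/2)·√(C/L) = (161/2)·√(16.1 nF/3.17 mH) = 0.181.
ω_d = ω_n√(1−ζ²) = 138000 rad/s. t_p = π/ω_d = 0.0000228 s.

t_p ≈ 0.0000228 s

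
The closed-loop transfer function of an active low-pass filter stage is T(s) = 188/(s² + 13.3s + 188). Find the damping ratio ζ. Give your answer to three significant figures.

Matching coefficients with s² + 2ζω_n s + ω_n² gives ω_n² = 188 ⇒ ω_n = 13.7 rad/s, and ζ = 13.3/(2ω_n) = 0.485.

ζ ≈ 0.485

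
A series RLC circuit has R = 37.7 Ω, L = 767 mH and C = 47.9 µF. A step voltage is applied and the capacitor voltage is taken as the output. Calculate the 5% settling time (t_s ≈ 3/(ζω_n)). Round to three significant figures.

For a series RLC circuit (capacitor voltage as output), ω_n = 1/√(LC) = 1/√(767 mH · 47.9 µF) = 165 rad/s.
ζ = (R/2)·√(C/L) = (37.7/2)·√(47.9 µF/767 mH) = 0.149.
t_s ≈ 3/(ζω_n) = 0.122 s.

t_s ≈ 0.122 s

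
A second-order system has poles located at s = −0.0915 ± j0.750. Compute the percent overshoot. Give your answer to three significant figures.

|pole| = ω_n = √(0.0915² + 0.750²) = 0.756 rad/s; ζ = cos θ = σ/ω_n = 0.121.
%OS = 100 e^{−πζ/√(1−ζ²)} with ζ = 0.121 gives 68.2%.

%OS ≈ 68.2%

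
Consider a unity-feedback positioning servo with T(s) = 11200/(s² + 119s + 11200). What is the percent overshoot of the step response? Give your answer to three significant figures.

%OS ≈ 11.8%

ω_n = √11200 = 106 rad/s; ζ = 119/(2·106) = 0.562.
Overshoot: exp(−π·0.562/√(1−0.562²)) = 0.118, i.e. 11.8%.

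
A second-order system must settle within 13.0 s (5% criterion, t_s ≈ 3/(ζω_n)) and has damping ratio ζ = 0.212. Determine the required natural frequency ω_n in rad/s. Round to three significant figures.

Rearranging t_s ≈ 3/(ζω_n) gives ω_n = 3/(ζ·t_s) = 3/(0.212 × 13.0) = 1.09 rad/s.

ω_n ≈ 1.09 rad/s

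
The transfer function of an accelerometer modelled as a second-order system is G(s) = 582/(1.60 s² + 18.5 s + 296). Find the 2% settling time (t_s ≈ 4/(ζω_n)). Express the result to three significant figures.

t_s ≈ 0.692 s

Dividing through by 1.60: denominator becomes s² + 11.56 s + 185.0.
So ω_n = √185.0 = 13.6 rad/s and ζ = 11.56/(2·13.6) = 0.425.
t_s ≈ 4/(ζω_n) = 0.692 s.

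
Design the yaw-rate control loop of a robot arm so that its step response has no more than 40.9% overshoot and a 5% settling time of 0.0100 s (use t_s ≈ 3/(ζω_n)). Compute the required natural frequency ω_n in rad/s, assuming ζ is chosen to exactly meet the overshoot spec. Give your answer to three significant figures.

ω_n ≈ 1100 rad/s

From %OS = 100·exp(−πζ/√(1−ζ²)), invert to get ζ = −ln(OS)/√(π² + ln²(OS)) with OS = 0.409.
−ln 0.409 = 0.8940, so ζ = 0.8940/√(π² + 0.7993) = 0.274.
Then ω_n = 3/(ζ t_s) = 3/(0.274 × 0.0100) = 1100 rad/s.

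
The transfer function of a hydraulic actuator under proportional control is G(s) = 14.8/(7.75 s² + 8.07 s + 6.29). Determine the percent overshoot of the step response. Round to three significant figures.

Dividing through by 7.75: denominator becomes s² + 1.041 s + 0.8116.
So ω_n = √0.8116 = 0.901 rad/s and ζ = 1.041/(2·0.901) = 0.578.
%OS = 100 e^{−πζ/√(1−ζ²)} with ζ = 0.578 gives 10.8%.

%OS ≈ 10.8%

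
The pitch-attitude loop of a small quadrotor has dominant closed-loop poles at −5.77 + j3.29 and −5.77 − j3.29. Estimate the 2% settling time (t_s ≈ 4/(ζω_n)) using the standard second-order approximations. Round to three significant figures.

For poles at −σ ± jω_d, ζω_n = σ = 5.77, so t_s ≈ 4/σ = 0.693 s.

t_s ≈ 0.693 s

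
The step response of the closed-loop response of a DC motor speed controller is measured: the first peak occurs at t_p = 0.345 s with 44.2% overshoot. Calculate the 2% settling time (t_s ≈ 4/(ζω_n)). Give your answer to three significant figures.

From the overshoot, ζ = −ln(OS)/√(π²+ln²(OS)) = 0.252.
t_p = π/ω_d ⇒ ω_d = 9.11 rad/s; then ω_n = ω_d/√(1−ζ²) = 9.41 rad/s.
t_s ≈ 4/(ζω_n) = 4/(0.252·9.41) = 1.69 s.

t_s ≈ 1.69 s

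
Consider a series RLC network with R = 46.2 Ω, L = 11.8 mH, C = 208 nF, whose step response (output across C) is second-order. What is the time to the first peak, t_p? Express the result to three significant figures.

t_p ≈ 0.000156 s

For a series RLC circuit (capacitor voltage as output), ω_n = 1/√(LC) = 1/√(11.8 mH · 208 nF) = 20200 rad/s.
ζ = (R/2)·√(C/L) = (46.2/2)·√(208 nF/11.8 mH) = 0.0970.
The damped frequency ω_d = ω_n√(1−ζ²) = 20100 rad/s. t_p = π/ω_d = 0.000156 s.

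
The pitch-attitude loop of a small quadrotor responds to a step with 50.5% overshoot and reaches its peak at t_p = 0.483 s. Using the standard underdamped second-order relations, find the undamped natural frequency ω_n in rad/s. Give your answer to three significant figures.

ζ from %OS: ζ = |ln 0.505|/√(π²+ln²0.505) = 0.213.
From t_p = π/ω_d, ω_d = π/0.483 = 6.50 rad/s, so ω_n = ω_d/√(1−ζ²) = 6.66 rad/s.

ω_n ≈ 6.66 rad/s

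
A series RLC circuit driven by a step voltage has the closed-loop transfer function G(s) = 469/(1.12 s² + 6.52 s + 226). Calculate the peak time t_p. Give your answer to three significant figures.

t_p ≈ 0.226 s

Dividing through by 1.12: denominator becomes s² + 5.821 s + 201.8.
So ω_n = √201.8 = 14.2 rad/s and ζ = 5.821/(2·14.2) = 0.205.
ω_d = ω_n√(1−ζ²) = 13.9 rad/s. t_p = π/ω_d = 0.226 s.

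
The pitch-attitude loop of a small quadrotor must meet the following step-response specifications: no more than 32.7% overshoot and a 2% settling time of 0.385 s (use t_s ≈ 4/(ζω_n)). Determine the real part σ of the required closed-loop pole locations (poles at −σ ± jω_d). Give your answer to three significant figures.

The settling-time spec alone fixes σ = ζω_n = 4/t_s = 4/0.385 = 10.4.
(Overshoot then fixes ζ = 0.335 and hence ω_d = σ·√(1−ζ²)/ζ = 29.2 rad/s.)

σ ≈ 10.4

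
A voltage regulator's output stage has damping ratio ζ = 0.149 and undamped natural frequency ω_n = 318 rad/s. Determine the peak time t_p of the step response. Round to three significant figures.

The damped frequency is ω_d = ω_n√(1−ζ²) = 318·√(1−0.0222) = 314 rad/s.
Peak time t_p = π/ω_d = π/314 = 0.00999 s.

t_p ≈ 0.00999 s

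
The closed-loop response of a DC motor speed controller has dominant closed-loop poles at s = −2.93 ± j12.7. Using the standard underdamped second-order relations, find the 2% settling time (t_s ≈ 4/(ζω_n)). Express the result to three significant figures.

t_s ≈ 1.37 s

For poles at −σ ± jω_d, ζω_n = σ = 2.93, so t_s ≈ 4/σ = 1.37 s.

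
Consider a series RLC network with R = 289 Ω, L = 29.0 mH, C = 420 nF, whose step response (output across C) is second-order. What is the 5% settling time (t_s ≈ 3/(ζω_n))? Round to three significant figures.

For a series RLC circuit (capacitor voltage as output), ω_n = 1/√(LC) = 1/√(29.0 mH · 420 nF) = 9060 rad/s.
ζ = (R/2)·√(C/L) = (289/2)·√(420 nF/29.0 mH) = 0.550.
t_s ≈ 3/(ζω_n) = 0.000602 s.

t_s ≈ 0.000602 s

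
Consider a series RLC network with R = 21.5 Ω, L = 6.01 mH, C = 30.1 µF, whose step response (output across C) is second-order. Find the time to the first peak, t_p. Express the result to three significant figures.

For a series RLC circuit (capacitor voltage as output), ω_n = 1/√(LC) = 1/√(6.01 mH · 30.1 µF) = 2350 rad/s.
ζ = (R/2)·√(C/L) = (21.5/2)·√(30.1 µF/6.01 mH) = 0.761.
ω_d = 2350·√(1 − 0.761²) = 1530 rad/s. t_p = π/ω_d = 0.00206 s.

t_p ≈ 0.00206 s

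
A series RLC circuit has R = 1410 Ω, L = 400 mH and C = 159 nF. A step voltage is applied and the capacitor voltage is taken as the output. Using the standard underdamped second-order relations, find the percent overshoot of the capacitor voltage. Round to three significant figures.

For a series RLC circuit (capacitor voltage as output), ω_n = 1/√(LC) = 1/√(400 mH · 159 nF) = 3970 rad/s.
ζ = (R/2)·√(C/L) = (1410/2)·√(159 nF/400 mH) = 0.444.
%OS = 100 e^{−πζ/√(1−ζ²)} with ζ = 0.444 gives 21.0%.

%OS ≈ 21.0%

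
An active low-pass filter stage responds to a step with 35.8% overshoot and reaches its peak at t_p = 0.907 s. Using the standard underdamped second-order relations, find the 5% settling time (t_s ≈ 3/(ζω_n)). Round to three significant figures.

t_s ≈ 2.65 s

From the overshoot, ζ = −ln(OS)/√(π²+ln²(OS)) = 0.311.
t_p = π/ω_d ⇒ ω_d = 3.46 rad/s; then ω_n = ω_d/√(1−ζ²) = 3.64 rad/s.
t_s ≈ 3/(ζω_n) = 3/(0.311·3.64) = 2.65 s.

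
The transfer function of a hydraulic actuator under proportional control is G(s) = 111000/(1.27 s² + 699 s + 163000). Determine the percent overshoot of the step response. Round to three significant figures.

%OS ≈ 2.31%

Dividing through by 1.27: denominator becomes s² + 550.4 s + 128300.
So ω_n = √128300 = 358 rad/s and ζ = 550.4/(2·358) = 0.768.
%OS = 100·exp(−πζ/√(1−ζ²)) = 2.31%.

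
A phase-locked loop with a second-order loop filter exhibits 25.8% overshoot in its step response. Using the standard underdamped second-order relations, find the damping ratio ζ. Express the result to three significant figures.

From %OS = 100·exp(−πζ/√(1−ζ²)), invert to get ζ = −ln(OS)/√(π² + ln²(OS)) with OS = 0.258.
−ln 0.258 = 1.355, so ζ = 1.355/√(π² + 1.835) = 0.396.

ζ ≈ 0.396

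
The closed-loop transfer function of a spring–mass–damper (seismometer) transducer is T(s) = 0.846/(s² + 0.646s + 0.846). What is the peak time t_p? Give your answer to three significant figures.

t_p ≈ 3.65 s

ω_n = √0.846 = 0.920 rad/s; ζ = 0.646/(2·0.920) = 0.351.
ω_d = ω_n√(1−ζ²) = 0.861 rad/s. Then t_p = π/ω_d = 3.65 s.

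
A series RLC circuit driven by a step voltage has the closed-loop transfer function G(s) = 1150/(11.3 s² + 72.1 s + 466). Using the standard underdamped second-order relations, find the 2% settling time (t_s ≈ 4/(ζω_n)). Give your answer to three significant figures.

t_s ≈ 1.25 s

Dividing through by 11.3: denominator becomes s² + 6.381 s + 41.24.
So ω_n = √41.24 = 6.42 rad/s and ζ = 6.381/(2·6.42) = 0.497.
t_s ≈ 4/(ζω_n) = 1.25 s.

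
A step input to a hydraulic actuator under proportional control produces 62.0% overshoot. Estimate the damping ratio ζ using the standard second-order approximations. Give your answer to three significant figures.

ζ = −ln(OS)/√(π² + (ln OS)²). With OS = 0.620, ln OS = −0.4780 and ζ = 0.4780/3.178 = 0.150.

ζ ≈ 0.150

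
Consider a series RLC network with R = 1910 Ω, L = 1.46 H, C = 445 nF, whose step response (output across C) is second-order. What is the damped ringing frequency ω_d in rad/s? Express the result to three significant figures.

ω_d ≈ 1050 rad/s

For a series RLC circuit (capacitor voltage as output), ω_n = 1/√(LC) = 1/√(1.46 H · 445 nF) = 1240 rad/s.
ζ = (R/2)·√(C/L) = (1910/2)·√(445 nF/1.46 H) = 0.527.
ω_d = 1240·√(1 − 0.527²) = 1050 rad/s.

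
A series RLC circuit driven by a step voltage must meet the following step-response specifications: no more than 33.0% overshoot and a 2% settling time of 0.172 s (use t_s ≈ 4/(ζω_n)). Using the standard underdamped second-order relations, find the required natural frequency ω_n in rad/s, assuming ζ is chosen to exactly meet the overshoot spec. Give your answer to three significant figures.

ω_n ≈ 69.9 rad/s

From %OS = 100·exp(−πζ/√(1−ζ²)), invert to get ζ = −ln(OS)/√(π² + ln²(OS)) with OS = 0.330.
−ln 0.330 = 1.109, so ζ = 1.109/√(π² + 1.229) = 0.333.
From t_s ≈ 4/(ζω_n): ω_n = 4/(ζ·t_s) = 4/(0.333·0.172) = 69.9 rad/s.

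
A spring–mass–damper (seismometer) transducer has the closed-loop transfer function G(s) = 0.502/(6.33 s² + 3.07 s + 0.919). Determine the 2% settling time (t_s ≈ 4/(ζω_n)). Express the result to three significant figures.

Dividing through by 6.33: denominator becomes s² + 0.4850 s + 0.1452.
So ω_n = √0.1452 = 0.381 rad/s and ζ = 0.4850/(2·0.381) = 0.636.
t_s ≈ 4/(ζω_n) = 16.5 s.

t_s ≈ 16.5 s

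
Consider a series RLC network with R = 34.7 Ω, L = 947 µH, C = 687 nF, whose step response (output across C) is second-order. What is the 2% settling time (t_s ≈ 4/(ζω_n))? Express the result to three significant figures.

For a series RLC circuit (capacitor voltage as output), ω_n = 1/√(LC) = 1/√(947 µH · 687 nF) = 39200 rad/s.
ζ = (R/2)·√(C/L) = (34.7/2)·√(687 nF/947 µH) = 0.467.
t_s ≈ 4/(ζω_n) = 0.000218 s.

t_s ≈ 0.000218 s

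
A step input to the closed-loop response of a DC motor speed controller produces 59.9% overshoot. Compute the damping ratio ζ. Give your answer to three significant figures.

ζ = −ln(OS)/√(π² + (ln OS)²). With OS = 0.599, ln OS = −0.5125 and ζ = 0.5125/3.183 = 0.161.

ζ ≈ 0.161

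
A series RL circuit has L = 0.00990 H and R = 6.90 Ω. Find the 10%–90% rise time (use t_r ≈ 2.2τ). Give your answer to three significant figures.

t_r ≈ 0.00316 s

τ = L/R = 0.00990/6.90 = 0.00143 s.
t_r ≈ 2.2τ = 0.00316 s.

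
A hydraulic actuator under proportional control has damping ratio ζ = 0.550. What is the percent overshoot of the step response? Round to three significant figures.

%OS ≈ 12.6%

For an underdamped second-order system, %OS = 100·exp(−πζ/√(1−ζ²)).
πζ/√(1−ζ²) = π·0.550/√(1−0.303) = 2.069, so %OS = 100·e^(−2.069) = 12.6%.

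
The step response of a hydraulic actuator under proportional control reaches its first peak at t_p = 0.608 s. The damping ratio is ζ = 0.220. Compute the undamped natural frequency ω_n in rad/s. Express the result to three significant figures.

Peak time t_p = π/ω_d, so ω_d = π/t_p = π/0.608 = 5.17 rad/s.
ω_n = ω_d/√(1−ζ²) = 5.17/√0.952 = 5.30 rad/s.

ω_n ≈ 5.30 rad/s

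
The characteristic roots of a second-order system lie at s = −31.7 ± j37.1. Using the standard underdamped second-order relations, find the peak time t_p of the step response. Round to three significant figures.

t_p ≈ 0.0847 s

t_p = π/ω_d with ω_d = 37.1 (the imaginary part), so t_p = 0.0847 s.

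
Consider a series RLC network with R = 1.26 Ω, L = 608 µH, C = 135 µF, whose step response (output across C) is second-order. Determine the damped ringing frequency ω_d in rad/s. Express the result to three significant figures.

ω_d ≈ 3330 rad/s

For a series RLC circuit (capacitor voltage as output), ω_n = 1/√(LC) = 1/√(608 µH · 135 µF) = 3490 rad/s.
ζ = (R/2)·√(C/L) = (1.26/2)·√(135 µF/608 µH) = 0.297.
The damped frequency ω_d = ω_n√(1−ζ²) = 3330 rad/s.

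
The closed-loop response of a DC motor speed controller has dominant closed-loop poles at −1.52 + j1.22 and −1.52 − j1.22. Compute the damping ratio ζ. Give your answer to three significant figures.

ζ ≈ 0.780

With σ = 1.52, ω_d = 1.22: ω_n = √(σ²+ω_d²) = 1.95 rad/s, ζ = σ/ω_n = 0.780.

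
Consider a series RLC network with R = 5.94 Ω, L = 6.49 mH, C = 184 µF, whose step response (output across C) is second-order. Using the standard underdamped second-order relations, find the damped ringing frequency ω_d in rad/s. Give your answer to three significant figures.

ω_d ≈ 792 rad/s

For a series RLC circuit (capacitor voltage as output), ω_n = 1/√(LC) = 1/√(6.49 mH · 184 µF) = 915 rad/s.
ζ = (R/2)·√(C/L) = (5.94/2)·√(184 µF/6.49 mH) = 0.500.
ω_d = ω_n√(1−ζ²) = 792 rad/s.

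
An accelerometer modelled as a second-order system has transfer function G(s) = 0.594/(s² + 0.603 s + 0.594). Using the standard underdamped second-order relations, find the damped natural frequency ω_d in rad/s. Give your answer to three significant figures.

ω_n = √0.594 = 0.771 rad/s; ζ = 0.603/(2·0.771) = 0.391.
ω_d = ω_n√(1−ζ²) = 0.709 rad/s.

ω_d ≈ 0.709 rad/s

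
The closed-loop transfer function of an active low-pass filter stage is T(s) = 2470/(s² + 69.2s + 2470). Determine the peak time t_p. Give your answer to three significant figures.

Matching coefficients with s² + 2ζω_n s + ω_n² gives ω_n² = 2470 ⇒ ω_n = 49.7 rad/s, and ζ = 69.2/(2ω_n) = 0.696.
ω_d = ω_n√(1−ζ²) = 35.7 rad/s. Then t_p = π/ω_d = 0.0881 s.

t_p ≈ 0.0881 s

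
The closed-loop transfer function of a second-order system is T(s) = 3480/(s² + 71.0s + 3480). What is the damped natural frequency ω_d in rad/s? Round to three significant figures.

ω_d ≈ 47.1 rad/s

ω_n = √3480 = 59.0 rad/s; ζ = 71.0/(2·59.0) = 0.602.
ω_d = 59.0·√(1 − 0.602²) = 47.1 rad/s.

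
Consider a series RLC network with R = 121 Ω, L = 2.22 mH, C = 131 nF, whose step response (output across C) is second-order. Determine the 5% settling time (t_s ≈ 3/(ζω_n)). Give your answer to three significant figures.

For a series RLC circuit (capacitor voltage as output), ω_n = 1/√(LC) = 1/√(2.22 mH · 131 nF) = 58600 rad/s.
ζ = (R/2)·√(C/L) = (121/2)·√(131 nF/2.22 mH) = 0.465.
t_s ≈ 3/(ζω_n) = 0.000110 s.

t_s ≈ 0.000110 s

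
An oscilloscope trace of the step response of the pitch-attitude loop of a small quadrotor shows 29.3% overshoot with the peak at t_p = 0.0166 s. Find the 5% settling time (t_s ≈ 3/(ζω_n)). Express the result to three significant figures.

t_s ≈ 0.0406 s

The overshoot fixes ζ = −ln(OS)/√(π²+ln²(OS)) = 0.364.
t_p = π/ω_d ⇒ ω_d = 189 rad/s; then ω_n = ω_d/√(1−ζ²) = 203 rad/s.
t_s ≈ 3/(ζω_n) = 3/(0.364·203) = 0.0406 s.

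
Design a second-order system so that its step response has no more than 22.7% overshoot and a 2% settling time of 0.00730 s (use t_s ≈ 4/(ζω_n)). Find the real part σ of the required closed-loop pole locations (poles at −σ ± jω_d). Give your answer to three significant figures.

The settling-time spec alone fixes σ = ζω_n = 4/t_s = 4/0.00730 = 548.
(Overshoot then fixes ζ = 0.427 and hence ω_d = σ·√(1−ζ²)/ζ = 1160 rad/s.)

σ ≈ 548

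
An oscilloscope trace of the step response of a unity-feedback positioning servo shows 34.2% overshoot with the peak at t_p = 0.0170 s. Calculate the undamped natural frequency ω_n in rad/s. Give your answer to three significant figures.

ω_n ≈ 195 rad/s

ζ from %OS: ζ = |ln 0.342|/√(π²+ln²0.342) = 0.323.
t_p = π/ω_d ⇒ ω_d = 185 rad/s; then ω_n = ω_d/√(1−ζ²) = 195 rad/s.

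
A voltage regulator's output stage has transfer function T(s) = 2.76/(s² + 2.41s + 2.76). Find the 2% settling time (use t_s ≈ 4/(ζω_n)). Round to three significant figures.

ω_n = √2.76 = 1.66 rad/s; ζ = 2.41/(2·1.66) = 0.725.
t_s ≈ 4/(ζω_n) = 4/(0.725·1.66) = 3.32 s.

t_s ≈ 3.32 s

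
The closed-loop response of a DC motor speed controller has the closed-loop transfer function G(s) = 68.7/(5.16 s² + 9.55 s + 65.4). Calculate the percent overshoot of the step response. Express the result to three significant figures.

Dividing through by 5.16: denominator becomes s² + 1.851 s + 12.67.
So ω_n = √12.67 = 3.56 rad/s and ζ = 1.851/(2·3.56) = 0.260.
%OS = 100·exp(−πζ/√(1−ζ²)) = 42.9%.

%OS ≈ 42.9%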